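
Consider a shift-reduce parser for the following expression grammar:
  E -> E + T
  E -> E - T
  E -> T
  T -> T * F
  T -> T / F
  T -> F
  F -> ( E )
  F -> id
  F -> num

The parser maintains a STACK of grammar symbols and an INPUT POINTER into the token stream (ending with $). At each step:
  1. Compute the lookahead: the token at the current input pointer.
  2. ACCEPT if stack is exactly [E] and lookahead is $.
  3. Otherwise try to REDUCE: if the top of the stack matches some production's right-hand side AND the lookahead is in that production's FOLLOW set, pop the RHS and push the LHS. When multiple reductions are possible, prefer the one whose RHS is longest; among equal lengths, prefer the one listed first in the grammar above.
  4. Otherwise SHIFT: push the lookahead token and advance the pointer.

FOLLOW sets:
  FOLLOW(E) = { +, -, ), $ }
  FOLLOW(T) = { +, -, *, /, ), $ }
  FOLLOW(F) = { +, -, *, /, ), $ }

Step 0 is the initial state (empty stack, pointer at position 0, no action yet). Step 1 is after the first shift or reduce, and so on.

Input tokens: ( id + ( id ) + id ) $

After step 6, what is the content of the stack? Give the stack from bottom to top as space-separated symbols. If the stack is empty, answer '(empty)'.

Answer: ( E +

Derivation:
Step 1: shift (. Stack=[(] ptr=1 lookahead=id remaining=[id + ( id ) + id ) $]
Step 2: shift id. Stack=[( id] ptr=2 lookahead=+ remaining=[+ ( id ) + id ) $]
Step 3: reduce F->id. Stack=[( F] ptr=2 lookahead=+ remaining=[+ ( id ) + id ) $]
Step 4: reduce T->F. Stack=[( T] ptr=2 lookahead=+ remaining=[+ ( id ) + id ) $]
Step 5: reduce E->T. Stack=[( E] ptr=2 lookahead=+ remaining=[+ ( id ) + id ) $]
Step 6: shift +. Stack=[( E +] ptr=3 lookahead=( remaining=[( id ) + id ) $]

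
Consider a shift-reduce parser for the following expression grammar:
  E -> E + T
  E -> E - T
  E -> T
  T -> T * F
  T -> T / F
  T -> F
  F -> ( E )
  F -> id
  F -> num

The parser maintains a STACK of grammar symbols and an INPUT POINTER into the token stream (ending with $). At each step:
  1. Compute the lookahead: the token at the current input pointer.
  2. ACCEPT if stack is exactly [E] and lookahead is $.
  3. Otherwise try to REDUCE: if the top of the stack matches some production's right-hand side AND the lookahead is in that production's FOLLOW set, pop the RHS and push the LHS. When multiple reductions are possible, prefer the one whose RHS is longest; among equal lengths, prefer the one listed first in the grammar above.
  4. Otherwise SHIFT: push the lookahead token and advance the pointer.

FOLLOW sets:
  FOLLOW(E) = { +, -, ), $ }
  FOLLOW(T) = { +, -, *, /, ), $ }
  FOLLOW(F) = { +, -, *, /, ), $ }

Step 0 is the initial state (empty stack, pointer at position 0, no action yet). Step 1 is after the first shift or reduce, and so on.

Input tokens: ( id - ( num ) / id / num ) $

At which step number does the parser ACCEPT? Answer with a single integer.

Answer: 28

Derivation:
Step 1: shift (. Stack=[(] ptr=1 lookahead=id remaining=[id - ( num ) / id / num ) $]
Step 2: shift id. Stack=[( id] ptr=2 lookahead=- remaining=[- ( num ) / id / num ) $]
Step 3: reduce F->id. Stack=[( F] ptr=2 lookahead=- remaining=[- ( num ) / id / num ) $]
Step 4: reduce T->F. Stack=[( T] ptr=2 lookahead=- remaining=[- ( num ) / id / num ) $]
Step 5: reduce E->T. Stack=[( E] ptr=2 lookahead=- remaining=[- ( num ) / id / num ) $]
Step 6: shift -. Stack=[( E -] ptr=3 lookahead=( remaining=[( num ) / id / num ) $]
Step 7: shift (. Stack=[( E - (] ptr=4 lookahead=num remaining=[num ) / id / num ) $]
Step 8: shift num. Stack=[( E - ( num] ptr=5 lookahead=) remaining=[) / id / num ) $]
Step 9: reduce F->num. Stack=[( E - ( F] ptr=5 lookahead=) remaining=[) / id / num ) $]
Step 10: reduce T->F. Stack=[( E - ( T] ptr=5 lookahead=) remaining=[) / id / num ) $]
Step 11: reduce E->T. Stack=[( E - ( E] ptr=5 lookahead=) remaining=[) / id / num ) $]
Step 12: shift ). Stack=[( E - ( E )] ptr=6 lookahead=/ remaining=[/ id / num ) $]
Step 13: reduce F->( E ). Stack=[( E - F] ptr=6 lookahead=/ remaining=[/ id / num ) $]
Step 14: reduce T->F. Stack=[( E - T] ptr=6 lookahead=/ remaining=[/ id / num ) $]
Step 15: shift /. Stack=[( E - T /] ptr=7 lookahead=id remaining=[id / num ) $]
Step 16: shift id. Stack=[( E - T / id] ptr=8 lookahead=/ remaining=[/ num ) $]
Step 17: reduce F->id. Stack=[( E - T / F] ptr=8 lookahead=/ remaining=[/ num ) $]
Step 18: reduce T->T / F. Stack=[( E - T] ptr=8 lookahead=/ remaining=[/ num ) $]
Step 19: shift /. Stack=[( E - T /] ptr=9 lookahead=num remaining=[num ) $]
Step 20: shift num. Stack=[( E - T / num] ptr=10 lookahead=) remaining=[) $]
Step 21: reduce F->num. Stack=[( E - T / F] ptr=10 lookahead=) remaining=[) $]
Step 22: reduce T->T / F. Stack=[( E - T] ptr=10 lookahead=) remaining=[) $]
Step 23: reduce E->E - T. Stack=[( E] ptr=10 lookahead=) remaining=[) $]
Step 24: shift ). Stack=[( E )] ptr=11 lookahead=$ remaining=[$]
Step 25: reduce F->( E ). Stack=[F] ptr=11 lookahead=$ remaining=[$]
Step 26: reduce T->F. Stack=[T] ptr=11 lookahead=$ remaining=[$]
Step 27: reduce E->T. Stack=[E] ptr=11 lookahead=$ remaining=[$]
Step 28: accept. Stack=[E] ptr=11 lookahead=$ remaining=[$]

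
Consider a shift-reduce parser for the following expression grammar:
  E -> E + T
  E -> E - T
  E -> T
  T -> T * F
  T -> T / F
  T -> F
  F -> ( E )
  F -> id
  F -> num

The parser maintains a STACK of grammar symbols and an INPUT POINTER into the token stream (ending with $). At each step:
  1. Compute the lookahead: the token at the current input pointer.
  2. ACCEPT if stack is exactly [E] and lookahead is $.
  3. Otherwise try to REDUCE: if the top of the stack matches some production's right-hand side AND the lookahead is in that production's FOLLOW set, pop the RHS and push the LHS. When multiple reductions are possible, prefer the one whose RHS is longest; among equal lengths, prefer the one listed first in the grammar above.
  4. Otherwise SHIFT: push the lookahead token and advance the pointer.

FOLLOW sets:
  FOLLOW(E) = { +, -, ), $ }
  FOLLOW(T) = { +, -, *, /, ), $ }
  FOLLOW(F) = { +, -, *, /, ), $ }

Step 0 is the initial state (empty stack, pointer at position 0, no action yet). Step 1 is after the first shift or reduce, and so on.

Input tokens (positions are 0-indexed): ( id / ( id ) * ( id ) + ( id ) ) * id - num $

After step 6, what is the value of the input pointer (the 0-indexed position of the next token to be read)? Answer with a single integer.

Step 1: shift (. Stack=[(] ptr=1 lookahead=id remaining=[id / ( id ) * ( id ) + ( id ) ) * id - num $]
Step 2: shift id. Stack=[( id] ptr=2 lookahead=/ remaining=[/ ( id ) * ( id ) + ( id ) ) * id - num $]
Step 3: reduce F->id. Stack=[( F] ptr=2 lookahead=/ remaining=[/ ( id ) * ( id ) + ( id ) ) * id - num $]
Step 4: reduce T->F. Stack=[( T] ptr=2 lookahead=/ remaining=[/ ( id ) * ( id ) + ( id ) ) * id - num $]
Step 5: shift /. Stack=[( T /] ptr=3 lookahead=( remaining=[( id ) * ( id ) + ( id ) ) * id - num $]
Step 6: shift (. Stack=[( T / (] ptr=4 lookahead=id remaining=[id ) * ( id ) + ( id ) ) * id - num $]

Answer: 4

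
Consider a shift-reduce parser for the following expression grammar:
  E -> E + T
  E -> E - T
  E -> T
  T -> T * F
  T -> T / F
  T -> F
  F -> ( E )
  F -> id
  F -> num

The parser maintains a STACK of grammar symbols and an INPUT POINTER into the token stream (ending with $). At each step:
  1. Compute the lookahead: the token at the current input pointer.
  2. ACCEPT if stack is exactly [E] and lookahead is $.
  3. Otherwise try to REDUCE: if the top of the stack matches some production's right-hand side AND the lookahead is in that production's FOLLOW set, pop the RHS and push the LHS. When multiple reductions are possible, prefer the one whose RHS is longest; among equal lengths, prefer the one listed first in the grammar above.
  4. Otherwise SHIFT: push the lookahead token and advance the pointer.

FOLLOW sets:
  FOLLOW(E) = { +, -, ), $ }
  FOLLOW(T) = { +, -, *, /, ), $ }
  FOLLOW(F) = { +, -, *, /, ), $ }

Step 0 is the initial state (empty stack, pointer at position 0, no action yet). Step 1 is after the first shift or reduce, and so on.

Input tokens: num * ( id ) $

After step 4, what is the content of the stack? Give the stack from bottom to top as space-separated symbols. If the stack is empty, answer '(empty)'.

Step 1: shift num. Stack=[num] ptr=1 lookahead=* remaining=[* ( id ) $]
Step 2: reduce F->num. Stack=[F] ptr=1 lookahead=* remaining=[* ( id ) $]
Step 3: reduce T->F. Stack=[T] ptr=1 lookahead=* remaining=[* ( id ) $]
Step 4: shift *. Stack=[T *] ptr=2 lookahead=( remaining=[( id ) $]

Answer: T *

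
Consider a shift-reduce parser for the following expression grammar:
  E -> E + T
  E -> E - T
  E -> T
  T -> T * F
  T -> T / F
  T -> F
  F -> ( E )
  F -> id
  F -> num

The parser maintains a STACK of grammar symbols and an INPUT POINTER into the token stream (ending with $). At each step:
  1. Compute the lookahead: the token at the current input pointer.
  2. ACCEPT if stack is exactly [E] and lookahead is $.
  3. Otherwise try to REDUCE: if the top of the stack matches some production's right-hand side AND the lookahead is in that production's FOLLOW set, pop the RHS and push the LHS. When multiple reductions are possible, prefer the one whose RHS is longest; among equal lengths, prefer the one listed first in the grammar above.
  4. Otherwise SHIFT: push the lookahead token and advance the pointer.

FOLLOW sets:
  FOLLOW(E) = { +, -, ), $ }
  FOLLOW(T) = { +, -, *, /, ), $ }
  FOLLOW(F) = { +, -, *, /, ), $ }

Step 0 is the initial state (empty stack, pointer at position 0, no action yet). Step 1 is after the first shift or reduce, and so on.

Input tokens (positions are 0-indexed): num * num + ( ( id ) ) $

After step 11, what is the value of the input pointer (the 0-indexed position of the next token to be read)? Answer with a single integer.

Step 1: shift num. Stack=[num] ptr=1 lookahead=* remaining=[* num + ( ( id ) ) $]
Step 2: reduce F->num. Stack=[F] ptr=1 lookahead=* remaining=[* num + ( ( id ) ) $]
Step 3: reduce T->F. Stack=[T] ptr=1 lookahead=* remaining=[* num + ( ( id ) ) $]
Step 4: shift *. Stack=[T *] ptr=2 lookahead=num remaining=[num + ( ( id ) ) $]
Step 5: shift num. Stack=[T * num] ptr=3 lookahead=+ remaining=[+ ( ( id ) ) $]
Step 6: reduce F->num. Stack=[T * F] ptr=3 lookahead=+ remaining=[+ ( ( id ) ) $]
Step 7: reduce T->T * F. Stack=[T] ptr=3 lookahead=+ remaining=[+ ( ( id ) ) $]
Step 8: reduce E->T. Stack=[E] ptr=3 lookahead=+ remaining=[+ ( ( id ) ) $]
Step 9: shift +. Stack=[E +] ptr=4 lookahead=( remaining=[( ( id ) ) $]
Step 10: shift (. Stack=[E + (] ptr=5 lookahead=( remaining=[( id ) ) $]
Step 11: shift (. Stack=[E + ( (] ptr=6 lookahead=id remaining=[id ) ) $]

Answer: 6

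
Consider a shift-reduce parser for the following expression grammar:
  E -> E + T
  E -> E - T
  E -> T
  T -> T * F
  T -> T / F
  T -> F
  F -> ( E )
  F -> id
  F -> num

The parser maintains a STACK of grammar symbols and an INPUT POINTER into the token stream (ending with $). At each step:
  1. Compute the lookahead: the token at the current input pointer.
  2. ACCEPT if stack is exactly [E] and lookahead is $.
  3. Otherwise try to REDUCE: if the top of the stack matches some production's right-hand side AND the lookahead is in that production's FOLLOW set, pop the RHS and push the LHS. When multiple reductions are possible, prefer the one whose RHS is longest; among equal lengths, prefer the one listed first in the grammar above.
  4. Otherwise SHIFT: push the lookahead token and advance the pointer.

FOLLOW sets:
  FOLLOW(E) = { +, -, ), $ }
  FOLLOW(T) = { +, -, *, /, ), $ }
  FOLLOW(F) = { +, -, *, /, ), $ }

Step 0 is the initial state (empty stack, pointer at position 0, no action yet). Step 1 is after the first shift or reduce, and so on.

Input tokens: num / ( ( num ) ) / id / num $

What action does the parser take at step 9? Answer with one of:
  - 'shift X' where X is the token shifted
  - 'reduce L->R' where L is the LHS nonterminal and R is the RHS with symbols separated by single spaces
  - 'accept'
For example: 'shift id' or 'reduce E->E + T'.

Answer: reduce T->F

Derivation:
Step 1: shift num. Stack=[num] ptr=1 lookahead=/ remaining=[/ ( ( num ) ) / id / num $]
Step 2: reduce F->num. Stack=[F] ptr=1 lookahead=/ remaining=[/ ( ( num ) ) / id / num $]
Step 3: reduce T->F. Stack=[T] ptr=1 lookahead=/ remaining=[/ ( ( num ) ) / id / num $]
Step 4: shift /. Stack=[T /] ptr=2 lookahead=( remaining=[( ( num ) ) / id / num $]
Step 5: shift (. Stack=[T / (] ptr=3 lookahead=( remaining=[( num ) ) / id / num $]
Step 6: shift (. Stack=[T / ( (] ptr=4 lookahead=num remaining=[num ) ) / id / num $]
Step 7: shift num. Stack=[T / ( ( num] ptr=5 lookahead=) remaining=[) ) / id / num $]
Step 8: reduce F->num. Stack=[T / ( ( F] ptr=5 lookahead=) remaining=[) ) / id / num $]
Step 9: reduce T->F. Stack=[T / ( ( T] ptr=5 lookahead=) remaining=[) ) / id / num $]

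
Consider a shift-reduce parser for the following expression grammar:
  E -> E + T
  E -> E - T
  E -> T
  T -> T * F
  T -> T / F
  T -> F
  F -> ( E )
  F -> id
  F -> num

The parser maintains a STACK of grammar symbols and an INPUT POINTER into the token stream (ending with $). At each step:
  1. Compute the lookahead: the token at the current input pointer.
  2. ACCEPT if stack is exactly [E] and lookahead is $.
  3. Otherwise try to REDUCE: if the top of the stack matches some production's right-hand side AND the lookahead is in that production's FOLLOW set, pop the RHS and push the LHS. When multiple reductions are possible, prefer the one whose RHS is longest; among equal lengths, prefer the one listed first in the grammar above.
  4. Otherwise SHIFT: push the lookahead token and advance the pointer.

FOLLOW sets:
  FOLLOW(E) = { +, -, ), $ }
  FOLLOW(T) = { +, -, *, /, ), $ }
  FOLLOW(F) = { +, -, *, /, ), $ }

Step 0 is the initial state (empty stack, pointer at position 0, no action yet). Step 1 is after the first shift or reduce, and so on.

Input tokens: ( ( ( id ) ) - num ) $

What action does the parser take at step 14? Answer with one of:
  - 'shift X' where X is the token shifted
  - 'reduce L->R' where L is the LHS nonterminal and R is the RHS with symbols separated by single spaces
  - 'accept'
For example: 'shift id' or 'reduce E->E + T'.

Answer: reduce T->F

Derivation:
Step 1: shift (. Stack=[(] ptr=1 lookahead=( remaining=[( ( id ) ) - num ) $]
Step 2: shift (. Stack=[( (] ptr=2 lookahead=( remaining=[( id ) ) - num ) $]
Step 3: shift (. Stack=[( ( (] ptr=3 lookahead=id remaining=[id ) ) - num ) $]
Step 4: shift id. Stack=[( ( ( id] ptr=4 lookahead=) remaining=[) ) - num ) $]
Step 5: reduce F->id. Stack=[( ( ( F] ptr=4 lookahead=) remaining=[) ) - num ) $]
Step 6: reduce T->F. Stack=[( ( ( T] ptr=4 lookahead=) remaining=[) ) - num ) $]
Step 7: reduce E->T. Stack=[( ( ( E] ptr=4 lookahead=) remaining=[) ) - num ) $]
Step 8: shift ). Stack=[( ( ( E )] ptr=5 lookahead=) remaining=[) - num ) $]
Step 9: reduce F->( E ). Stack=[( ( F] ptr=5 lookahead=) remaining=[) - num ) $]
Step 10: reduce T->F. Stack=[( ( T] ptr=5 lookahead=) remaining=[) - num ) $]
Step 11: reduce E->T. Stack=[( ( E] ptr=5 lookahead=) remaining=[) - num ) $]
Step 12: shift ). Stack=[( ( E )] ptr=6 lookahead=- remaining=[- num ) $]
Step 13: reduce F->( E ). Stack=[( F] ptr=6 lookahead=- remaining=[- num ) $]
Step 14: reduce T->F. Stack=[( T] ptr=6 lookahead=- remaining=[- num ) $]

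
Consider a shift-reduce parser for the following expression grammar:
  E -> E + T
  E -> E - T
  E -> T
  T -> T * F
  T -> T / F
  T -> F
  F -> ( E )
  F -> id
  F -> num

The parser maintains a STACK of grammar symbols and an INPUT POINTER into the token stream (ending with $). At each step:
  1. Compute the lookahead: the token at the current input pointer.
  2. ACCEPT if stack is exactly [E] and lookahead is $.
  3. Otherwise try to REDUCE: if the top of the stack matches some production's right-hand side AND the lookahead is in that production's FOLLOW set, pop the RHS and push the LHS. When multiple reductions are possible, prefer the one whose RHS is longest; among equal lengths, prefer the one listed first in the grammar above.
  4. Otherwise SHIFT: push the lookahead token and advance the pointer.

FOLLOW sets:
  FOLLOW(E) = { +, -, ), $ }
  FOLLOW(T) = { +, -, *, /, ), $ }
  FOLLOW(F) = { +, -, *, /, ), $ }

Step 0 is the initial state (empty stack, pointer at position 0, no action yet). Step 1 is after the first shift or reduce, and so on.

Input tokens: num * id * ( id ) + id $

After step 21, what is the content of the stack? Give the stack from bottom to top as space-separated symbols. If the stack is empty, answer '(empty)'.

Step 1: shift num. Stack=[num] ptr=1 lookahead=* remaining=[* id * ( id ) + id $]
Step 2: reduce F->num. Stack=[F] ptr=1 lookahead=* remaining=[* id * ( id ) + id $]
Step 3: reduce T->F. Stack=[T] ptr=1 lookahead=* remaining=[* id * ( id ) + id $]
Step 4: shift *. Stack=[T *] ptr=2 lookahead=id remaining=[id * ( id ) + id $]
Step 5: shift id. Stack=[T * id] ptr=3 lookahead=* remaining=[* ( id ) + id $]
Step 6: reduce F->id. Stack=[T * F] ptr=3 lookahead=* remaining=[* ( id ) + id $]
Step 7: reduce T->T * F. Stack=[T] ptr=3 lookahead=* remaining=[* ( id ) + id $]
Step 8: shift *. Stack=[T *] ptr=4 lookahead=( remaining=[( id ) + id $]
Step 9: shift (. Stack=[T * (] ptr=5 lookahead=id remaining=[id ) + id $]
Step 10: shift id. Stack=[T * ( id] ptr=6 lookahead=) remaining=[) + id $]
Step 11: reduce F->id. Stack=[T * ( F] ptr=6 lookahead=) remaining=[) + id $]
Step 12: reduce T->F. Stack=[T * ( T] ptr=6 lookahead=) remaining=[) + id $]
Step 13: reduce E->T. Stack=[T * ( E] ptr=6 lookahead=) remaining=[) + id $]
Step 14: shift ). Stack=[T * ( E )] ptr=7 lookahead=+ remaining=[+ id $]
Step 15: reduce F->( E ). Stack=[T * F] ptr=7 lookahead=+ remaining=[+ id $]
Step 16: reduce T->T * F. Stack=[T] ptr=7 lookahead=+ remaining=[+ id $]
Step 17: reduce E->T. Stack=[E] ptr=7 lookahead=+ remaining=[+ id $]
Step 18: shift +. Stack=[E +] ptr=8 lookahead=id remaining=[id $]
Step 19: shift id. Stack=[E + id] ptr=9 lookahead=$ remaining=[$]
Step 20: reduce F->id. Stack=[E + F] ptr=9 lookahead=$ remaining=[$]
Step 21: reduce T->F. Stack=[E + T] ptr=9 lookahead=$ remaining=[$]

Answer: E + T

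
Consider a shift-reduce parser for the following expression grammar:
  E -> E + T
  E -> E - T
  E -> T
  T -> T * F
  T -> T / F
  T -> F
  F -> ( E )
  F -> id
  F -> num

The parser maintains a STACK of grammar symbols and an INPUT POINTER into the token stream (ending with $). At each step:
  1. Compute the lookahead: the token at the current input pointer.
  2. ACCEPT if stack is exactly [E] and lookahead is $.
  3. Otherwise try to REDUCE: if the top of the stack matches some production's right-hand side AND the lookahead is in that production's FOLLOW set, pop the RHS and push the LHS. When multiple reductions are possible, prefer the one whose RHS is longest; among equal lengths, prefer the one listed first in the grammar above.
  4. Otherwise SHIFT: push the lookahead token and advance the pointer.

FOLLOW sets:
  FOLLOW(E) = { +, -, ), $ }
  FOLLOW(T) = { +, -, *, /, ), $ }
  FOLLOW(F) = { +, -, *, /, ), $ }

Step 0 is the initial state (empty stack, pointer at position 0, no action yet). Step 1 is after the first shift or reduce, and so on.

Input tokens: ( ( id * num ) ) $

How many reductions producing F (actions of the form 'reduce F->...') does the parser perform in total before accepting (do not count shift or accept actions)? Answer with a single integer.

Answer: 4

Derivation:
Step 1: shift (. Stack=[(] ptr=1 lookahead=( remaining=[( id * num ) ) $]
Step 2: shift (. Stack=[( (] ptr=2 lookahead=id remaining=[id * num ) ) $]
Step 3: shift id. Stack=[( ( id] ptr=3 lookahead=* remaining=[* num ) ) $]
Step 4: reduce F->id. Stack=[( ( F] ptr=3 lookahead=* remaining=[* num ) ) $]
Step 5: reduce T->F. Stack=[( ( T] ptr=3 lookahead=* remaining=[* num ) ) $]
Step 6: shift *. Stack=[( ( T *] ptr=4 lookahead=num remaining=[num ) ) $]
Step 7: shift num. Stack=[( ( T * num] ptr=5 lookahead=) remaining=[) ) $]
Step 8: reduce F->num. Stack=[( ( T * F] ptr=5 lookahead=) remaining=[) ) $]
Step 9: reduce T->T * F. Stack=[( ( T] ptr=5 lookahead=) remaining=[) ) $]
Step 10: reduce E->T. Stack=[( ( E] ptr=5 lookahead=) remaining=[) ) $]
Step 11: shift ). Stack=[( ( E )] ptr=6 lookahead=) remaining=[) $]
Step 12: reduce F->( E ). Stack=[( F] ptr=6 lookahead=) remaining=[) $]
Step 13: reduce T->F. Stack=[( T] ptr=6 lookahead=) remaining=[) $]
Step 14: reduce E->T. Stack=[( E] ptr=6 lookahead=) remaining=[) $]
Step 15: shift ). Stack=[( E )] ptr=7 lookahead=$ remaining=[$]
Step 16: reduce F->( E ). Stack=[F] ptr=7 lookahead=$ remaining=[$]
Step 17: reduce T->F. Stack=[T] ptr=7 lookahead=$ remaining=[$]
Step 18: reduce E->T. Stack=[E] ptr=7 lookahead=$ remaining=[$]
Step 19: accept. Stack=[E] ptr=7 lookahead=$ remaining=[$]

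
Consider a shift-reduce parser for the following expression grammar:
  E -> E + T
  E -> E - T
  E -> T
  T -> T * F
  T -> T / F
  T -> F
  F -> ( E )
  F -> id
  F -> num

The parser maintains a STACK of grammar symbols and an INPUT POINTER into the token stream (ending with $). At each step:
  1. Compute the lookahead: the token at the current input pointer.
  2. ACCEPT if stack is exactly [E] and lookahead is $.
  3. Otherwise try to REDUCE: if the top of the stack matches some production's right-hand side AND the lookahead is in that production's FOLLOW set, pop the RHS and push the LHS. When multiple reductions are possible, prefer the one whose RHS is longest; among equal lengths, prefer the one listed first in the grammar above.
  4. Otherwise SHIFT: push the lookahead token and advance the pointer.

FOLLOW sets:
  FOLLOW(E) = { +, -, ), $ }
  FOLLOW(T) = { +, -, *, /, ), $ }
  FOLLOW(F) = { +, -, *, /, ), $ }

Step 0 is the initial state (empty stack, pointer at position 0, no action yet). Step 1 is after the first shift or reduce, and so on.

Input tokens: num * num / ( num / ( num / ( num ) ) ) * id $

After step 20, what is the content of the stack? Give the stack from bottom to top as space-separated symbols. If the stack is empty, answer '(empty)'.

Step 1: shift num. Stack=[num] ptr=1 lookahead=* remaining=[* num / ( num / ( num / ( num ) ) ) * id $]
Step 2: reduce F->num. Stack=[F] ptr=1 lookahead=* remaining=[* num / ( num / ( num / ( num ) ) ) * id $]
Step 3: reduce T->F. Stack=[T] ptr=1 lookahead=* remaining=[* num / ( num / ( num / ( num ) ) ) * id $]
Step 4: shift *. Stack=[T *] ptr=2 lookahead=num remaining=[num / ( num / ( num / ( num ) ) ) * id $]
Step 5: shift num. Stack=[T * num] ptr=3 lookahead=/ remaining=[/ ( num / ( num / ( num ) ) ) * id $]
Step 6: reduce F->num. Stack=[T * F] ptr=3 lookahead=/ remaining=[/ ( num / ( num / ( num ) ) ) * id $]
Step 7: reduce T->T * F. Stack=[T] ptr=3 lookahead=/ remaining=[/ ( num / ( num / ( num ) ) ) * id $]
Step 8: shift /. Stack=[T /] ptr=4 lookahead=( remaining=[( num / ( num / ( num ) ) ) * id $]
Step 9: shift (. Stack=[T / (] ptr=5 lookahead=num remaining=[num / ( num / ( num ) ) ) * id $]
Step 10: shift num. Stack=[T / ( num] ptr=6 lookahead=/ remaining=[/ ( num / ( num ) ) ) * id $]
Step 11: reduce F->num. Stack=[T / ( F] ptr=6 lookahead=/ remaining=[/ ( num / ( num ) ) ) * id $]
Step 12: reduce T->F. Stack=[T / ( T] ptr=6 lookahead=/ remaining=[/ ( num / ( num ) ) ) * id $]
Step 13: shift /. Stack=[T / ( T /] ptr=7 lookahead=( remaining=[( num / ( num ) ) ) * id $]
Step 14: shift (. Stack=[T / ( T / (] ptr=8 lookahead=num remaining=[num / ( num ) ) ) * id $]
Step 15: shift num. Stack=[T / ( T / ( num] ptr=9 lookahead=/ remaining=[/ ( num ) ) ) * id $]
Step 16: reduce F->num. Stack=[T / ( T / ( F] ptr=9 lookahead=/ remaining=[/ ( num ) ) ) * id $]
Step 17: reduce T->F. Stack=[T / ( T / ( T] ptr=9 lookahead=/ remaining=[/ ( num ) ) ) * id $]
Step 18: shift /. Stack=[T / ( T / ( T /] ptr=10 lookahead=( remaining=[( num ) ) ) * id $]
Step 19: shift (. Stack=[T / ( T / ( T / (] ptr=11 lookahead=num remaining=[num ) ) ) * id $]
Step 20: shift num. Stack=[T / ( T / ( T / ( num] ptr=12 lookahead=) remaining=[) ) ) * id $]

Answer: T / ( T / ( T / ( num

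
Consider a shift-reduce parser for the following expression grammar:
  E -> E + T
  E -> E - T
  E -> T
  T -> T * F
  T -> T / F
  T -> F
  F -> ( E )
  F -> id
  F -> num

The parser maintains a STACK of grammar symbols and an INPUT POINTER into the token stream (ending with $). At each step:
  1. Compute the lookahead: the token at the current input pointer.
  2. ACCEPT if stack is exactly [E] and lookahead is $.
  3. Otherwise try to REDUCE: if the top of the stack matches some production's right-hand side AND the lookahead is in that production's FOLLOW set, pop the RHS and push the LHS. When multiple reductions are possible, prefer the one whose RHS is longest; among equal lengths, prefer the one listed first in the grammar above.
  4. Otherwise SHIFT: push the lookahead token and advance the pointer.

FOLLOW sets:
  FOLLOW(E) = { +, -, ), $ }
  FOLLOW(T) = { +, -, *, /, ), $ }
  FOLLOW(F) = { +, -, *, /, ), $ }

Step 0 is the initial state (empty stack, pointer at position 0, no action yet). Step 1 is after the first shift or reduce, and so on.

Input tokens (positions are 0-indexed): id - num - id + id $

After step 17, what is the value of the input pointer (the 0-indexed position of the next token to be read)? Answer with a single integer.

Step 1: shift id. Stack=[id] ptr=1 lookahead=- remaining=[- num - id + id $]
Step 2: reduce F->id. Stack=[F] ptr=1 lookahead=- remaining=[- num - id + id $]
Step 3: reduce T->F. Stack=[T] ptr=1 lookahead=- remaining=[- num - id + id $]
Step 4: reduce E->T. Stack=[E] ptr=1 lookahead=- remaining=[- num - id + id $]
Step 5: shift -. Stack=[E -] ptr=2 lookahead=num remaining=[num - id + id $]
Step 6: shift num. Stack=[E - num] ptr=3 lookahead=- remaining=[- id + id $]
Step 7: reduce F->num. Stack=[E - F] ptr=3 lookahead=- remaining=[- id + id $]
Step 8: reduce T->F. Stack=[E - T] ptr=3 lookahead=- remaining=[- id + id $]
Step 9: reduce E->E - T. Stack=[E] ptr=3 lookahead=- remaining=[- id + id $]
Step 10: shift -. Stack=[E -] ptr=4 lookahead=id remaining=[id + id $]
Step 11: shift id. Stack=[E - id] ptr=5 lookahead=+ remaining=[+ id $]
Step 12: reduce F->id. Stack=[E - F] ptr=5 lookahead=+ remaining=[+ id $]
Step 13: reduce T->F. Stack=[E - T] ptr=5 lookahead=+ remaining=[+ id $]
Step 14: reduce E->E - T. Stack=[E] ptr=5 lookahead=+ remaining=[+ id $]
Step 15: shift +. Stack=[E +] ptr=6 lookahead=id remaining=[id $]
Step 16: shift id. Stack=[E + id] ptr=7 lookahead=$ remaining=[$]
Step 17: reduce F->id. Stack=[E + F] ptr=7 lookahead=$ remaining=[$]

Answer: 7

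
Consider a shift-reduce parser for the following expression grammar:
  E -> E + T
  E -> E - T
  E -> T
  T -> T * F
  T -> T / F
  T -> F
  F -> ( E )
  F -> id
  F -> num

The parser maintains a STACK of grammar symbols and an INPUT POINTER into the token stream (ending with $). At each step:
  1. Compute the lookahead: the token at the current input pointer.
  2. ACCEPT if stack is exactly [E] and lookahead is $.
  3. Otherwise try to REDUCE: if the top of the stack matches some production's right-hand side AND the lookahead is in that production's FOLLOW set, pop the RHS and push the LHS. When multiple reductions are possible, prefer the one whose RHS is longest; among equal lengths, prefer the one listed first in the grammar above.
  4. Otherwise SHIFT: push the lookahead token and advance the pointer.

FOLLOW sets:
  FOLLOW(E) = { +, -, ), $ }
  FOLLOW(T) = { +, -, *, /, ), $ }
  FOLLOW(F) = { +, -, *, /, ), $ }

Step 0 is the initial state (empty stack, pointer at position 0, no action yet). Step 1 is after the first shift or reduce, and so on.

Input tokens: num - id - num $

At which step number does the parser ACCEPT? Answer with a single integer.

Step 1: shift num. Stack=[num] ptr=1 lookahead=- remaining=[- id - num $]
Step 2: reduce F->num. Stack=[F] ptr=1 lookahead=- remaining=[- id - num $]
Step 3: reduce T->F. Stack=[T] ptr=1 lookahead=- remaining=[- id - num $]
Step 4: reduce E->T. Stack=[E] ptr=1 lookahead=- remaining=[- id - num $]
Step 5: shift -. Stack=[E -] ptr=2 lookahead=id remaining=[id - num $]
Step 6: shift id. Stack=[E - id] ptr=3 lookahead=- remaining=[- num $]
Step 7: reduce F->id. Stack=[E - F] ptr=3 lookahead=- remaining=[- num $]
Step 8: reduce T->F. Stack=[E - T] ptr=3 lookahead=- remaining=[- num $]
Step 9: reduce E->E - T. Stack=[E] ptr=3 lookahead=- remaining=[- num $]
Step 10: shift -. Stack=[E -] ptr=4 lookahead=num remaining=[num $]
Step 11: shift num. Stack=[E - num] ptr=5 lookahead=$ remaining=[$]
Step 12: reduce F->num. Stack=[E - F] ptr=5 lookahead=$ remaining=[$]
Step 13: reduce T->F. Stack=[E - T] ptr=5 lookahead=$ remaining=[$]
Step 14: reduce E->E - T. Stack=[E] ptr=5 lookahead=$ remaining=[$]
Step 15: accept. Stack=[E] ptr=5 lookahead=$ remaining=[$]

Answer: 15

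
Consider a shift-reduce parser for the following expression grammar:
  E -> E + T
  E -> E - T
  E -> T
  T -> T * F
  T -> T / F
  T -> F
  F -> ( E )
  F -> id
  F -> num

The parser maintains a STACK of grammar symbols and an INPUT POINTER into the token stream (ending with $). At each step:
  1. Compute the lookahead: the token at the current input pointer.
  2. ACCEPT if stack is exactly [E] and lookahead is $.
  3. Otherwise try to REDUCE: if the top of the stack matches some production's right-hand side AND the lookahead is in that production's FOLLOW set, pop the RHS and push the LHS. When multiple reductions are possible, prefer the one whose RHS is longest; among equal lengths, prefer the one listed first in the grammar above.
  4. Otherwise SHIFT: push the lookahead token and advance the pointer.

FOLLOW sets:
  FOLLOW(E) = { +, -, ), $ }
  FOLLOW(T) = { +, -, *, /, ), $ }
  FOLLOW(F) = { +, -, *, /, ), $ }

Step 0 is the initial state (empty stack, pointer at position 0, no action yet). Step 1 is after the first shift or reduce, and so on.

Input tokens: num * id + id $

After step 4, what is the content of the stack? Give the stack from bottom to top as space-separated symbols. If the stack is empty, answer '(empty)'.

Step 1: shift num. Stack=[num] ptr=1 lookahead=* remaining=[* id + id $]
Step 2: reduce F->num. Stack=[F] ptr=1 lookahead=* remaining=[* id + id $]
Step 3: reduce T->F. Stack=[T] ptr=1 lookahead=* remaining=[* id + id $]
Step 4: shift *. Stack=[T *] ptr=2 lookahead=id remaining=[id + id $]

Answer: T *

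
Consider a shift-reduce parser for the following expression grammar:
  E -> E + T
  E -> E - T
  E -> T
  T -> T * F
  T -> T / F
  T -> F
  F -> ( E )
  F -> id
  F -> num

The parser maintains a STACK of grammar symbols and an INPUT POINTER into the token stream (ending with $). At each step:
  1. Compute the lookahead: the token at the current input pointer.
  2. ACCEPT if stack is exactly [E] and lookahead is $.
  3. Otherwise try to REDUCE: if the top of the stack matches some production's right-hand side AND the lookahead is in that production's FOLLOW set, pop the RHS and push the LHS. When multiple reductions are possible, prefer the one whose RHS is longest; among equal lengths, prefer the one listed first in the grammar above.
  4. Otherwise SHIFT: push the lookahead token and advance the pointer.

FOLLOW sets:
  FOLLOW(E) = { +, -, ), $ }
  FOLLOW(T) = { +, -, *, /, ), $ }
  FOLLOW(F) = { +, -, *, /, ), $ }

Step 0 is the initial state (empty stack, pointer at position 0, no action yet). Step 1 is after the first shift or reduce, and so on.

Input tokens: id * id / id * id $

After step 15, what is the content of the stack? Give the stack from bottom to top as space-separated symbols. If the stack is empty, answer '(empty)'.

Answer: T

Derivation:
Step 1: shift id. Stack=[id] ptr=1 lookahead=* remaining=[* id / id * id $]
Step 2: reduce F->id. Stack=[F] ptr=1 lookahead=* remaining=[* id / id * id $]
Step 3: reduce T->F. Stack=[T] ptr=1 lookahead=* remaining=[* id / id * id $]
Step 4: shift *. Stack=[T *] ptr=2 lookahead=id remaining=[id / id * id $]
Step 5: shift id. Stack=[T * id] ptr=3 lookahead=/ remaining=[/ id * id $]
Step 6: reduce F->id. Stack=[T * F] ptr=3 lookahead=/ remaining=[/ id * id $]
Step 7: reduce T->T * F. Stack=[T] ptr=3 lookahead=/ remaining=[/ id * id $]
Step 8: shift /. Stack=[T /] ptr=4 lookahead=id remaining=[id * id $]
Step 9: shift id. Stack=[T / id] ptr=5 lookahead=* remaining=[* id $]
Step 10: reduce F->id. Stack=[T / F] ptr=5 lookahead=* remaining=[* id $]
Step 11: reduce T->T / F. Stack=[T] ptr=5 lookahead=* remaining=[* id $]
Step 12: shift *. Stack=[T *] ptr=6 lookahead=id remaining=[id $]
Step 13: shift id. Stack=[T * id] ptr=7 lookahead=$ remaining=[$]
Step 14: reduce F->id. Stack=[T * F] ptr=7 lookahead=$ remaining=[$]
Step 15: reduce T->T * F. Stack=[T] ptr=7 lookahead=$ remaining=[$]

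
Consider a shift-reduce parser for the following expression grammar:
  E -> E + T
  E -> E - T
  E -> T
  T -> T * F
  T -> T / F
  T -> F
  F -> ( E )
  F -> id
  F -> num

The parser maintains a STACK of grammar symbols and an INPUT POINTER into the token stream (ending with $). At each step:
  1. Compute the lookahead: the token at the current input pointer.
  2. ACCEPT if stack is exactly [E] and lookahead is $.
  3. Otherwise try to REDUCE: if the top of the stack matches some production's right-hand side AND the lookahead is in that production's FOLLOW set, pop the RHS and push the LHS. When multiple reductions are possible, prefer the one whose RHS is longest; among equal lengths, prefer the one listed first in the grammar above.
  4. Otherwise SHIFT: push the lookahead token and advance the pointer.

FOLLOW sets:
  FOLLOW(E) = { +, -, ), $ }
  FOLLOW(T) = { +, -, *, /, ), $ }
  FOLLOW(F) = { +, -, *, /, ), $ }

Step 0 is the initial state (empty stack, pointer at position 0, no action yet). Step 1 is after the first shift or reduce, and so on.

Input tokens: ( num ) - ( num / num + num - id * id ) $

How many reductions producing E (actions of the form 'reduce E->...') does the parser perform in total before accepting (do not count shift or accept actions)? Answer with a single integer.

Step 1: shift (. Stack=[(] ptr=1 lookahead=num remaining=[num ) - ( num / num + num - id * id ) $]
Step 2: shift num. Stack=[( num] ptr=2 lookahead=) remaining=[) - ( num / num + num - id * id ) $]
Step 3: reduce F->num. Stack=[( F] ptr=2 lookahead=) remaining=[) - ( num / num + num - id * id ) $]
Step 4: reduce T->F. Stack=[( T] ptr=2 lookahead=) remaining=[) - ( num / num + num - id * id ) $]
Step 5: reduce E->T. Stack=[( E] ptr=2 lookahead=) remaining=[) - ( num / num + num - id * id ) $]
Step 6: shift ). Stack=[( E )] ptr=3 lookahead=- remaining=[- ( num / num + num - id * id ) $]
Step 7: reduce F->( E ). Stack=[F] ptr=3 lookahead=- remaining=[- ( num / num + num - id * id ) $]
Step 8: reduce T->F. Stack=[T] ptr=3 lookahead=- remaining=[- ( num / num + num - id * id ) $]
Step 9: reduce E->T. Stack=[E] ptr=3 lookahead=- remaining=[- ( num / num + num - id * id ) $]
Step 10: shift -. Stack=[E -] ptr=4 lookahead=( remaining=[( num / num + num - id * id ) $]
Step 11: shift (. Stack=[E - (] ptr=5 lookahead=num remaining=[num / num + num - id * id ) $]
Step 12: shift num. Stack=[E - ( num] ptr=6 lookahead=/ remaining=[/ num + num - id * id ) $]
Step 13: reduce F->num. Stack=[E - ( F] ptr=6 lookahead=/ remaining=[/ num + num - id * id ) $]
Step 14: reduce T->F. Stack=[E - ( T] ptr=6 lookahead=/ remaining=[/ num + num - id * id ) $]
Step 15: shift /. Stack=[E - ( T /] ptr=7 lookahead=num remaining=[num + num - id * id ) $]
Step 16: shift num. Stack=[E - ( T / num] ptr=8 lookahead=+ remaining=[+ num - id * id ) $]
Step 17: reduce F->num. Stack=[E - ( T / F] ptr=8 lookahead=+ remaining=[+ num - id * id ) $]
Step 18: reduce T->T / F. Stack=[E - ( T] ptr=8 lookahead=+ remaining=[+ num - id * id ) $]
Step 19: reduce E->T. Stack=[E - ( E] ptr=8 lookahead=+ remaining=[+ num - id * id ) $]
Step 20: shift +. Stack=[E - ( E +] ptr=9 lookahead=num remaining=[num - id * id ) $]
Step 21: shift num. Stack=[E - ( E + num] ptr=10 lookahead=- remaining=[- id * id ) $]
Step 22: reduce F->num. Stack=[E - ( E + F] ptr=10 lookahead=- remaining=[- id * id ) $]
Step 23: reduce T->F. Stack=[E - ( E + T] ptr=10 lookahead=- remaining=[- id * id ) $]
Step 24: reduce E->E + T. Stack=[E - ( E] ptr=10 lookahead=- remaining=[- id * id ) $]
Step 25: shift -. Stack=[E - ( E -] ptr=11 lookahead=id remaining=[id * id ) $]
Step 26: shift id. Stack=[E - ( E - id] ptr=12 lookahead=* remaining=[* id ) $]
Step 27: reduce F->id. Stack=[E - ( E - F] ptr=12 lookahead=* remaining=[* id ) $]
Step 28: reduce T->F. Stack=[E - ( E - T] ptr=12 lookahead=* remaining=[* id ) $]
Step 29: shift *. Stack=[E - ( E - T *] ptr=13 lookahead=id remaining=[id ) $]
Step 30: shift id. Stack=[E - ( E - T * id] ptr=14 lookahead=) remaining=[) $]
Step 31: reduce F->id. Stack=[E - ( E - T * F] ptr=14 lookahead=) remaining=[) $]
Step 32: reduce T->T * F. Stack=[E - ( E - T] ptr=14 lookahead=) remaining=[) $]
Step 33: reduce E->E - T. Stack=[E - ( E] ptr=14 lookahead=) remaining=[) $]
Step 34: shift ). Stack=[E - ( E )] ptr=15 lookahead=$ remaining=[$]
Step 35: reduce F->( E ). Stack=[E - F] ptr=15 lookahead=$ remaining=[$]
Step 36: reduce T->F. Stack=[E - T] ptr=15 lookahead=$ remaining=[$]
Step 37: reduce E->E - T. Stack=[E] ptr=15 lookahead=$ remaining=[$]
Step 38: accept. Stack=[E] ptr=15 lookahead=$ remaining=[$]

Answer: 6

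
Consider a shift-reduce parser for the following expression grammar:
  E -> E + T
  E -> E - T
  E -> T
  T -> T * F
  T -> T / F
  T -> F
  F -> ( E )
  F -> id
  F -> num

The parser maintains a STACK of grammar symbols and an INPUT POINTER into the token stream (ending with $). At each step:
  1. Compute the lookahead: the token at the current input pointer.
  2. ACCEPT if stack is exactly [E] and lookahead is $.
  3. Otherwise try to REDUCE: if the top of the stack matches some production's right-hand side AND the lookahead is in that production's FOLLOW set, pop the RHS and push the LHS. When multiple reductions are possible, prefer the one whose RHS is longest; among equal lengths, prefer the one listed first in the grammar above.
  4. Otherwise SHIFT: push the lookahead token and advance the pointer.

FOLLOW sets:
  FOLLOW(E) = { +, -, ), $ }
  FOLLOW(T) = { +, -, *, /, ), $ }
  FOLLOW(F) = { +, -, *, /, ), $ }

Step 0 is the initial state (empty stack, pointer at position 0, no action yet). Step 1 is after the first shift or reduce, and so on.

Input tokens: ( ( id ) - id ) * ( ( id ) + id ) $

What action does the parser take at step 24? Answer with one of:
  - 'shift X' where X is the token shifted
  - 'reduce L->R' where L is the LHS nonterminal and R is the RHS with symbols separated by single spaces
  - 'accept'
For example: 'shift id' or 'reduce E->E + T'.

Step 1: shift (. Stack=[(] ptr=1 lookahead=( remaining=[( id ) - id ) * ( ( id ) + id ) $]
Step 2: shift (. Stack=[( (] ptr=2 lookahead=id remaining=[id ) - id ) * ( ( id ) + id ) $]
Step 3: shift id. Stack=[( ( id] ptr=3 lookahead=) remaining=[) - id ) * ( ( id ) + id ) $]
Step 4: reduce F->id. Stack=[( ( F] ptr=3 lookahead=) remaining=[) - id ) * ( ( id ) + id ) $]
Step 5: reduce T->F. Stack=[( ( T] ptr=3 lookahead=) remaining=[) - id ) * ( ( id ) + id ) $]
Step 6: reduce E->T. Stack=[( ( E] ptr=3 lookahead=) remaining=[) - id ) * ( ( id ) + id ) $]
Step 7: shift ). Stack=[( ( E )] ptr=4 lookahead=- remaining=[- id ) * ( ( id ) + id ) $]
Step 8: reduce F->( E ). Stack=[( F] ptr=4 lookahead=- remaining=[- id ) * ( ( id ) + id ) $]
Step 9: reduce T->F. Stack=[( T] ptr=4 lookahead=- remaining=[- id ) * ( ( id ) + id ) $]
Step 10: reduce E->T. Stack=[( E] ptr=4 lookahead=- remaining=[- id ) * ( ( id ) + id ) $]
Step 11: shift -. Stack=[( E -] ptr=5 lookahead=id remaining=[id ) * ( ( id ) + id ) $]
Step 12: shift id. Stack=[( E - id] ptr=6 lookahead=) remaining=[) * ( ( id ) + id ) $]
Step 13: reduce F->id. Stack=[( E - F] ptr=6 lookahead=) remaining=[) * ( ( id ) + id ) $]
Step 14: reduce T->F. Stack=[( E - T] ptr=6 lookahead=) remaining=[) * ( ( id ) + id ) $]
Step 15: reduce E->E - T. Stack=[( E] ptr=6 lookahead=) remaining=[) * ( ( id ) + id ) $]
Step 16: shift ). Stack=[( E )] ptr=7 lookahead=* remaining=[* ( ( id ) + id ) $]
Step 17: reduce F->( E ). Stack=[F] ptr=7 lookahead=* remaining=[* ( ( id ) + id ) $]
Step 18: reduce T->F. Stack=[T] ptr=7 lookahead=* remaining=[* ( ( id ) + id ) $]
Step 19: shift *. Stack=[T *] ptr=8 lookahead=( remaining=[( ( id ) + id ) $]
Step 20: shift (. Stack=[T * (] ptr=9 lookahead=( remaining=[( id ) + id ) $]
Step 21: shift (. Stack=[T * ( (] ptr=10 lookahead=id remaining=[id ) + id ) $]
Step 22: shift id. Stack=[T * ( ( id] ptr=11 lookahead=) remaining=[) + id ) $]
Step 23: reduce F->id. Stack=[T * ( ( F] ptr=11 lookahead=) remaining=[) + id ) $]
Step 24: reduce T->F. Stack=[T * ( ( T] ptr=11 lookahead=) remaining=[) + id ) $]

Answer: reduce T->F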